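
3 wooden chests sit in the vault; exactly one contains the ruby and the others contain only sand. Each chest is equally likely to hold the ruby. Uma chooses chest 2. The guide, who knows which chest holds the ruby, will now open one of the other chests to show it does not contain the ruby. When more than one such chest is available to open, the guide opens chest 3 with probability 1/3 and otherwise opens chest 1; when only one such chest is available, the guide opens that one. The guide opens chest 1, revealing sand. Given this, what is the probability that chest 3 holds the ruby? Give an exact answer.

3/5

Condition on the true location of the ruby.
If it is in chest 1 (prior 1/3): the guide opened chest 1, so this case is ruled out; weight (1/3)·0 = 0.
If it is in chest 2 (prior 1/3): chest 3 is available but not opened, probability 2/3; weight (1/3)·(2/3) = 2/9.
If it is in chest 3 (prior 1/3): only chest 1 is available, probability 1; weight (1/3)·1 = 1/3.
The weights sum to 5/9.
So P(the ruby in chest 3 | the guide opened chest 1) = (1/3) / (5/9) = 3/5.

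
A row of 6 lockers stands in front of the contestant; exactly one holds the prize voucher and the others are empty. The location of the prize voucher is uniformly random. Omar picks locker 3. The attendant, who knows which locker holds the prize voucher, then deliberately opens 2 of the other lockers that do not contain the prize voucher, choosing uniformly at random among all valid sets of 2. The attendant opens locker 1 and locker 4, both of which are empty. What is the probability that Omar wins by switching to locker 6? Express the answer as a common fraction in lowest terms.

Consider each possible location of the prize voucher in turn.
If it is in either of lockers 1 and 4 (prior 1/6 each): that locker was opened and seen not to hold the prize — ruled out; weight (1/6)·0 = 0 each.
If it is in any of lockers 2, 5, and 6 (prior 1/6 each): the attendant has 6 equally likely choices, so probability 1/6; weight (1/6)·(1/6) = 1/36 each.
If it is in locker 3 (prior 1/6): the attendant has 10 equally likely choices, so probability 1/10; weight (1/6)·(1/10) = 1/60.
The weights sum to 1/10.
So P(the prize voucher in locker 6 | the attendant opened locker 1 and locker 4) = (1/36) / (1/10) = 5/18.

5/18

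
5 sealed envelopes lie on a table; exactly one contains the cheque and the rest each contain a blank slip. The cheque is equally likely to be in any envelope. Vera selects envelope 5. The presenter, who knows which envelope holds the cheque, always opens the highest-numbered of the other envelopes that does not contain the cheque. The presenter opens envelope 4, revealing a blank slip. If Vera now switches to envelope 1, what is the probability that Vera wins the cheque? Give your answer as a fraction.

1/4

Condition on the true location of the cheque.
If it is in any of envelopes 1, 2, 3, and 5 (prior 1/5 each): envelope 4 is the highest-numbered option available, probability 1; weight (1/5)·1 = 1/5 each.
If it is in envelope 4 (prior 1/5): the presenter opened envelope 4, so this case is ruled out; weight (1/5)·0 = 0.
The weights sum to 4/5.
So P(the cheque in envelope 1 | the presenter opened envelope 4) = (1/5) / (4/5) = 1/4.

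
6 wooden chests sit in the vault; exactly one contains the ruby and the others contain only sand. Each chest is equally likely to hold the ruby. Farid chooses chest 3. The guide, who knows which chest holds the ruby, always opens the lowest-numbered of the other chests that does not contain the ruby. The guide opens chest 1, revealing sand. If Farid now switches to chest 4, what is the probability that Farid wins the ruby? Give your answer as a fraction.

Condition on the true location of the ruby.
If it is in chest 1 (prior 1/6): the guide opened chest 1, so this case is ruled out; weight (1/6)·0 = 0.
If it is in any of chests 2, 3, 4, 5, and 6 (prior 1/6 each): chest 1 is the lowest-numbered option available, probability 1; weight (1/6)·1 = 1/6 each.
The weights sum to 5/6.
So P(the ruby in chest 4 | the guide opened chest 1) = (1/6) / (5/6) = 1/5.

1/5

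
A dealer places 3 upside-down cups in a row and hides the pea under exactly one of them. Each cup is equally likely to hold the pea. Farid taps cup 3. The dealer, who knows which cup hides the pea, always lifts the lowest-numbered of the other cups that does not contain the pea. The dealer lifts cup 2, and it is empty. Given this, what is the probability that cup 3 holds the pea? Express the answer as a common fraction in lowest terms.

Apply Bayes' rule, conditioning on where the pea actually is.
If it is under cup 1 (prior 1/3): cup 2 is the lowest-numbered option available, probability 1; weight (1/3)·1 = 1/3.
If it is under cup 2 (prior 1/3): the dealer opened cup 2, so this case is ruled out; weight (1/3)·0 = 0.
If it is under cup 3 (prior 1/3): the dealer would have opened cup 1 instead, probability 0; weight (1/3)·0 = 0.
The weights sum to 1/3.
So P(the pea under cup 3 | the dealer opened cup 2) = 0 / (1/3) = 0.

0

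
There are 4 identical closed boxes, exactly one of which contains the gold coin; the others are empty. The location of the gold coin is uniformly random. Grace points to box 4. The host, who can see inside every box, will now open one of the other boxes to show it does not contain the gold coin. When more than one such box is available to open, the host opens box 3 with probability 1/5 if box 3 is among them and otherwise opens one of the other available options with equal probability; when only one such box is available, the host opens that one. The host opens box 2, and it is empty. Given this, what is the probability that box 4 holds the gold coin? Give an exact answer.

4/17

Consider each possible location of the gold coin in turn.
If it is in box 1 (prior 1/4): box 3 is available but not opened, probability 4/5; weight (1/4)·(4/5) = 1/5.
If it is in box 2 (prior 1/4): the host opened box 2, so this case is ruled out; weight (1/4)·0 = 0.
If it is in box 3 (prior 1/4): box 3 holds the prize so is unavailable; the host chooses uniformly among the 2 others, probability 1/2; weight (1/4)·(1/2) = 1/8.
If it is in box 4 (prior 1/4): box 3 is available but not opened; box 2 gets probability (1 − 1/5)/2 = 2/5; weight (1/4)·(2/5) = 1/10.
The weights sum to 17/40.
So P(the gold coin in box 4 | the host opened box 2) = (1/10) / (17/40) = 4/17.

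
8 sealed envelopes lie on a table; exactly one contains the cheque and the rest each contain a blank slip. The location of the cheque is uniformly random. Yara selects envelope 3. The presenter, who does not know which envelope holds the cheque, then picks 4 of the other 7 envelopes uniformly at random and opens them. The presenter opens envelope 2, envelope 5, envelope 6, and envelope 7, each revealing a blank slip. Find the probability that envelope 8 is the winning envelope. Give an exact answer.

1/4

Consider each possible location of the cheque in turn.
If it is in any of envelopes 1, 3, 4, and 8 (prior 1/8 each): the presenter picks exactly this set with probability 1/35 regardless, and none is the prize; weight (1/8)·(1/35) = 1/280 each.
If it is in any of envelopes 2, 5, 6, and 7 (prior 1/8 each): that envelope was opened and seen not to hold the prize — ruled out; weight (1/8)·0 = 0 each.
The weights sum to 1/70.
So P(the cheque in envelope 8 | the presenter opened envelope 2, envelope 5, envelope 6, and envelope 7) = (1/280) / (1/70) = 1/4.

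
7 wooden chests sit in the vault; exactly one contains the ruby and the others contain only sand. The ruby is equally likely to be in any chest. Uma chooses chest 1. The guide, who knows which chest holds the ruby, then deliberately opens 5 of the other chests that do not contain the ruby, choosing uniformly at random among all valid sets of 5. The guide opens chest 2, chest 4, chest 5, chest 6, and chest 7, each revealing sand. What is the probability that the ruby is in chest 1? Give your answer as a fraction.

1/7

Condition on the true location of the ruby.
If it is in chest 1 (prior 1/7): the guide has 6 equally likely choices, so probability 1/6; weight (1/7)·(1/6) = 1/42.
If it is in any of chests 2, 4, 5, 6, and 7 (prior 1/7 each): that chest was opened and seen not to hold the prize — ruled out; weight (1/7)·0 = 0 each.
If it is in chest 3 (prior 1/7): the guide has no choice, probability 1; weight (1/7)·1 = 1/7.
The weights sum to 1/6.
So P(the ruby in chest 1 | the guide opened chest 2, chest 4, chest 5, chest 6, and chest 7) = (1/42) / (1/6) = 1/7.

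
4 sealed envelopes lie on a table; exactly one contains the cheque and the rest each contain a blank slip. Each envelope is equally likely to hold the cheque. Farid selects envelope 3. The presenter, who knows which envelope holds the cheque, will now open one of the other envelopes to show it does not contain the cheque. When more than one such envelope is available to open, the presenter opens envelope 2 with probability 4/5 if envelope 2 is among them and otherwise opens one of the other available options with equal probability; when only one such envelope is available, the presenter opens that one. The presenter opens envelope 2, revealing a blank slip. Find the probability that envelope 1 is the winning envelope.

Apply Bayes' rule, conditioning on where the cheque actually is.
If it is in any of envelopes 1, 3, and 4 (prior 1/4 each): envelope 2 is available, opened with probability 4/5; weight (1/4)·(4/5) = 1/5 each.
If it is in envelope 2 (prior 1/4): the presenter opened envelope 2, so this case is ruled out; weight (1/4)·0 = 0.
The weights sum to 3/5.
So P(the cheque in envelope 1 | the presenter opened envelope 2) = (1/5) / (3/5) = 1/3.

1/3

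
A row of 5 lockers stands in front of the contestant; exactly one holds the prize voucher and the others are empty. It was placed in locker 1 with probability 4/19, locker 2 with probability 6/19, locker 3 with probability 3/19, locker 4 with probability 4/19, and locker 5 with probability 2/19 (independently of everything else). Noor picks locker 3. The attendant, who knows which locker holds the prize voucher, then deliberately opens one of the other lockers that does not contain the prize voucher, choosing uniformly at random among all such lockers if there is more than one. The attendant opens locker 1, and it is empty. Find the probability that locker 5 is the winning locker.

Apply Bayes' rule, conditioning on where the prize voucher actually is.
If it is in locker 1 (prior 4/19): the attendant opened locker 1, so this case is ruled out; weight (4/19)·0 = 0.
If it is in locker 2 (prior 6/19): the attendant has 3 equally likely choices, so probability 1/3; weight (6/19)·(1/3) = 2/19.
If it is in locker 3 (prior 3/19): the attendant has 4 equally likely choices, so probability 1/4; weight (3/19)·(1/4) = 3/76.
If it is in locker 4 (prior 4/19): the attendant has 3 equally likely choices, so probability 1/3; weight (4/19)·(1/3) = 4/57.
If it is in locker 5 (prior 2/19): the attendant has 3 equally likely choices, so probability 1/3; weight (2/19)·(1/3) = 2/57.
The weights sum to 1/4.
So P(the prize voucher in locker 5 | the attendant opened locker 1) = (2/57) / (1/4) = 8/57.

8/57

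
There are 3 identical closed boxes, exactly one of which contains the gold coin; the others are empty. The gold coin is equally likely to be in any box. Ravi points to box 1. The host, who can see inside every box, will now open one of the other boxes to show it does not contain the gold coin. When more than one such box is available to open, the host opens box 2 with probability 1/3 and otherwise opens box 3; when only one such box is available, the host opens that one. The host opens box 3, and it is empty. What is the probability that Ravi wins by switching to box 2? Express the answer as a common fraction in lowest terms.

3/5

Consider each possible location of the gold coin in turn.
If it is in box 1 (prior 1/3): box 2 is available but not opened, probability 2/3; weight (1/3)·(2/3) = 2/9.
If it is in box 2 (prior 1/3): only box 3 is available, probability 1; weight (1/3)·1 = 1/3.
If it is in box 3 (prior 1/3): the host opened box 3, so this case is ruled out; weight (1/3)·0 = 0.
The weights sum to 5/9.
So P(the gold coin in box 2 | the host opened box 3) = (1/3) / (5/9) = 3/5.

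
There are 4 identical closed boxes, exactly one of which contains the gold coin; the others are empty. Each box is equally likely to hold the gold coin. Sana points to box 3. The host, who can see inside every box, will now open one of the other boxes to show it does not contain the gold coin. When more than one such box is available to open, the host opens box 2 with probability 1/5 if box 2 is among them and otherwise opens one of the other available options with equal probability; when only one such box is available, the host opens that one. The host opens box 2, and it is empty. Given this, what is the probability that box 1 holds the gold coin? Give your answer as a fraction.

Consider each possible location of the gold coin in turn.
If it is in any of boxes 1, 3, and 4 (prior 1/4 each): box 2 is available, opened with probability 1/5; weight (1/4)·(1/5) = 1/20 each.
If it is in box 2 (prior 1/4): the host opened box 2, so this case is ruled out; weight (1/4)·0 = 0.
The weights sum to 3/20.
So P(the gold coin in box 1 | the host opened box 2) = (1/20) / (3/20) = 1/3.

1/3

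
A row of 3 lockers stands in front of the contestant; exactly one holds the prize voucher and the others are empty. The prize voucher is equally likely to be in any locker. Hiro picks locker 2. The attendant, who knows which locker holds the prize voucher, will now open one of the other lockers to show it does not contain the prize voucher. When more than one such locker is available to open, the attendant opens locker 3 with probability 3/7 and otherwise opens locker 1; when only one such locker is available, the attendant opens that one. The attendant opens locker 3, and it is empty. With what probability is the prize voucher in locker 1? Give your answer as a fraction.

7/10

Apply Bayes' rule, conditioning on where the prize voucher actually is.
If it is in locker 1 (prior 1/3): only locker 3 is available, probability 1; weight (1/3)·1 = 1/3.
If it is in locker 2 (prior 1/3): locker 3 is available, opened with probability 3/7; weight (1/3)·(3/7) = 1/7.
If it is in locker 3 (prior 1/3): the attendant opened locker 3, so this case is ruled out; weight (1/3)·0 = 0.
The weights sum to 10/21.
So P(the prize voucher in locker 1 | the attendant opened locker 3) = (1/3) / (10/21) = 7/10.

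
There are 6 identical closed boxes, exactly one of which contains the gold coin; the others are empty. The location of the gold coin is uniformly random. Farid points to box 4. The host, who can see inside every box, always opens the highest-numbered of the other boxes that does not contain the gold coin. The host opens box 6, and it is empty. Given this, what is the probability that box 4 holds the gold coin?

1/5

Apply Bayes' rule, conditioning on where the gold coin actually is.
If it is in any of boxes 1, 2, 3, 4, and 5 (prior 1/6 each): box 6 is the highest-numbered option available, probability 1; weight (1/6)·1 = 1/6 each.
If it is in box 6 (prior 1/6): the host opened box 6, so this case is ruled out; weight (1/6)·0 = 0.
The weights sum to 5/6.
So P(the gold coin in box 4 | the host opened box 6) = (1/6) / (5/6) = 1/5.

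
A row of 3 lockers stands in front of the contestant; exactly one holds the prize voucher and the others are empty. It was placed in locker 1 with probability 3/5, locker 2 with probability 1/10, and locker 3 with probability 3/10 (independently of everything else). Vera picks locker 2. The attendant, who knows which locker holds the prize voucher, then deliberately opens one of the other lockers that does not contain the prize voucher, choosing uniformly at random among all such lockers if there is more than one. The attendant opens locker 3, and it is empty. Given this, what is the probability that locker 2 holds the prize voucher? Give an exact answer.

1/13

Condition on the true location of the prize voucher.
If it is in locker 1 (prior 3/5): the attendant has no choice, probability 1; weight (3/5)·1 = 3/5.
If it is in locker 2 (prior 1/10): the attendant has 2 equally likely choices, so probability 1/2; weight (1/10)·(1/2) = 1/20.
If it is in locker 3 (prior 3/10): the attendant opened locker 3, so this case is ruled out; weight (3/10)·0 = 0.
The weights sum to 13/20.
So P(the prize voucher in locker 2 | the attendant opened locker 3) = (1/20) / (13/20) = 1/13.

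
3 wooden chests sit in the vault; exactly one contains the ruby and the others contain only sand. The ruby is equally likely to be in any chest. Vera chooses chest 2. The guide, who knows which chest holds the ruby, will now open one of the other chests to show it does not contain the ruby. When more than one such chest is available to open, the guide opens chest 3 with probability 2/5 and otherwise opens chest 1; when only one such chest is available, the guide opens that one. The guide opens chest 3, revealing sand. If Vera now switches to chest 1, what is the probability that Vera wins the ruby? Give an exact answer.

Apply Bayes' rule, conditioning on where the ruby actually is.
If it is in chest 1 (prior 1/3): only chest 3 is available, probability 1; weight (1/3)·1 = 1/3.
If it is in chest 2 (prior 1/3): chest 3 is available, opened with probability 2/5; weight (1/3)·(2/5) = 2/15.
If it is in chest 3 (prior 1/3): the guide opened chest 3, so this case is ruled out; weight (1/3)·0 = 0.
The weights sum to 7/15.
So P(the ruby in chest 1 | the guide opened chest 3) = (1/3) / (7/15) = 5/7.

5/7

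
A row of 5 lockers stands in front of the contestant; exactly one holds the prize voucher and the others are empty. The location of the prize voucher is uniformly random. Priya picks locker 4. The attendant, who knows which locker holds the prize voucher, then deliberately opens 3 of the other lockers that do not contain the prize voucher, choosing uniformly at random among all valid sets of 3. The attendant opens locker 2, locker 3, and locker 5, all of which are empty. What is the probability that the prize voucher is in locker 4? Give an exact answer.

1/5

Condition on the true location of the prize voucher.
If it is in locker 1 (prior 1/5): the attendant has no choice, probability 1; weight (1/5)·1 = 1/5.
If it is in any of lockers 2, 3, and 5 (prior 1/5 each): that locker was opened and seen not to hold the prize — ruled out; weight (1/5)·0 = 0 each.
If it is in locker 4 (prior 1/5): the attendant has 4 equally likely choices, so probability 1/4; weight (1/5)·(1/4) = 1/20.
The weights sum to 1/4.
So P(the prize voucher in locker 4 | the attendant opened locker 2, locker 3, and locker 5) = (1/20) / (1/4) = 1/5.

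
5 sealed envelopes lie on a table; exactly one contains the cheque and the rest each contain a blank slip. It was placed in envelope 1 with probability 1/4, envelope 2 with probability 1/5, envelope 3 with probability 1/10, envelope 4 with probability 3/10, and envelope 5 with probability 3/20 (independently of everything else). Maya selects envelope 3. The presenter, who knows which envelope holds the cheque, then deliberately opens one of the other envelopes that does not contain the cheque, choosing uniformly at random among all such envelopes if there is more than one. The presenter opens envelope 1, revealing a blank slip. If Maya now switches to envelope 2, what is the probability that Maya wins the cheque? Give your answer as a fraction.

Consider each possible location of the cheque in turn.
If it is in envelope 1 (prior 1/4): the presenter opened envelope 1, so this case is ruled out; weight (1/4)·0 = 0.
If it is in envelope 2 (prior 1/5): the presenter has 3 equally likely choices, so probability 1/3; weight (1/5)·(1/3) = 1/15.
If it is in envelope 3 (prior 1/10): the presenter has 4 equally likely choices, so probability 1/4; weight (1/10)·(1/4) = 1/40.
If it is in envelope 4 (prior 3/10): the presenter has 3 equally likely choices, so probability 1/3; weight (3/10)·(1/3) = 1/10.
If it is in envelope 5 (prior 3/20): the presenter has 3 equally likely choices, so probability 1/3; weight (3/20)·(1/3) = 1/20.
The weights sum to 29/120.
So P(the cheque in envelope 2 | the presenter opened envelope 1) = (1/15) / (29/120) = 8/29.

8/29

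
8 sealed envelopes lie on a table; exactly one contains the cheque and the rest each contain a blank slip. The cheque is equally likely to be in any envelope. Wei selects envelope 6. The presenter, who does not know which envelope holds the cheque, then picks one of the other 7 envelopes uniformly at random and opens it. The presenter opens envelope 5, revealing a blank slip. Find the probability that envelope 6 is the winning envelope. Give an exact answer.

1/7

Condition on the true location of the cheque.
If it is in any of envelopes 1, 2, 3, 4, 6, 7, and 8 (prior 1/8 each): the presenter picks envelope 5 with probability 1/7 regardless, and it is not the prize; weight (1/8)·(1/7) = 1/56 each.
If it is in envelope 5 (prior 1/8): the presenter opened envelope 5, so this case is ruled out; weight (1/8)·0 = 0.
The weights sum to 1/8.
So P(the cheque in envelope 6 | the presenter opened envelope 5) = (1/56) / (1/8) = 1/7.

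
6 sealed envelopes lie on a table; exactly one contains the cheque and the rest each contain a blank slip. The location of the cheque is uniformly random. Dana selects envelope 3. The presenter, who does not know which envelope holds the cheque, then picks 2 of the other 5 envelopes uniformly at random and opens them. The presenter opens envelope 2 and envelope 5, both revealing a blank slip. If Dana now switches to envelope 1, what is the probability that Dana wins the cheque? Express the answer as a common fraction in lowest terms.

1/4

Consider each possible location of the cheque in turn.
If it is in any of envelopes 1, 3, 4, and 6 (prior 1/6 each): the presenter picks exactly this set with probability 1/10 regardless, and none is the prize; weight (1/6)·(1/10) = 1/60 each.
If it is in either of envelopes 2 and 5 (prior 1/6 each): that envelope was opened and seen not to hold the prize — ruled out; weight (1/6)·0 = 0 each.
The weights sum to 1/15.
So P(the cheque in envelope 1 | the presenter opened envelope 2 and envelope 5) = (1/60) / (1/15) = 1/4.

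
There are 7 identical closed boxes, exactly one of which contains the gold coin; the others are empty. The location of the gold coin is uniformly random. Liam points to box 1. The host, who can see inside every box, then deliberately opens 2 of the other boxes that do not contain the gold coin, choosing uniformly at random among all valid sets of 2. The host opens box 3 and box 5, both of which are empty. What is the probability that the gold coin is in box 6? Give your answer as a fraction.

3/14

Condition on the true location of the gold coin.
If it is in box 1 (prior 1/7): the host has 15 equally likely choices, so probability 1/15; weight (1/7)·(1/15) = 1/105.
If it is in any of boxes 2, 4, 6, and 7 (prior 1/7 each): the host has 10 equally likely choices, so probability 1/10; weight (1/7)·(1/10) = 1/70 each.
If it is in either of boxes 3 and 5 (prior 1/7 each): that box was opened and seen not to hold the prize — ruled out; weight (1/7)·0 = 0 each.
The weights sum to 1/15.
So P(the gold coin in box 6 | the host opened box 3 and box 5) = (1/70) / (1/15) = 3/14.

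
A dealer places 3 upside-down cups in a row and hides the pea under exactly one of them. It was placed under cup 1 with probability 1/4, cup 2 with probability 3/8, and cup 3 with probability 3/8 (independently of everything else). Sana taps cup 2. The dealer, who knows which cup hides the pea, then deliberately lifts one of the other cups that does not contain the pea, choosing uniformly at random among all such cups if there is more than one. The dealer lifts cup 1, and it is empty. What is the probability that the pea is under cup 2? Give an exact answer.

1/3

Apply Bayes' rule, conditioning on where the pea actually is.
If it is under cup 1 (prior 1/4): the dealer opened cup 1, so this case is ruled out; weight (1/4)·0 = 0.
If it is under cup 2 (prior 3/8): the dealer has 2 equally likely choices, so probability 1/2; weight (3/8)·(1/2) = 3/16.
If it is under cup 3 (prior 3/8): the dealer has no choice, probability 1; weight (3/8)·1 = 3/8.
The weights sum to 9/16.
So P(the pea under cup 2 | the dealer opened cup 1) = (3/16) / (9/16) = 1/3.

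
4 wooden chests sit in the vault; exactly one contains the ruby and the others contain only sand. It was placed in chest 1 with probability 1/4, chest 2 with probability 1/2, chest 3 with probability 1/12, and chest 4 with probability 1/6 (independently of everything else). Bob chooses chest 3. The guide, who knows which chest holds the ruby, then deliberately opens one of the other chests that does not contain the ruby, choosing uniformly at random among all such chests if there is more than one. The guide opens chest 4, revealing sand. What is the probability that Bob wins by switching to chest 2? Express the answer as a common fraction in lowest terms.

18/29

Condition on the true location of the ruby.
If it is in chest 1 (prior 1/4): the guide has 2 equally likely choices, so probability 1/2; weight (1/4)·(1/2) = 1/8.
If it is in chest 2 (prior 1/2): the guide has 2 equally likely choices, so probability 1/2; weight (1/2)·(1/2) = 1/4.
If it is in chest 3 (prior 1/12): the guide has 3 equally likely choices, so probability 1/3; weight (1/12)·(1/3) = 1/36.
If it is in chest 4 (prior 1/6): the guide opened chest 4, so this case is ruled out; weight (1/6)·0 = 0.
The weights sum to 29/72.
So P(the ruby in chest 2 | the guide opened chest 4) = (1/4) / (29/72) = 18/29.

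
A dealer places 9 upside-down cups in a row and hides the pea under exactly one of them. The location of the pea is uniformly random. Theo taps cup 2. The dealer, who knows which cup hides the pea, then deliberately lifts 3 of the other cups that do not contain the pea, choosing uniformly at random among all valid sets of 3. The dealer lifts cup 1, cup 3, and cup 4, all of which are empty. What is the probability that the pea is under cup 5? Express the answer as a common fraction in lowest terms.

Consider each possible location of the pea in turn.
If it is under any of cups 1, 3, and 4 (prior 1/9 each): that cup was opened and seen not to hold the prize — ruled out; weight (1/9)·0 = 0 each.
If it is under cup 2 (prior 1/9): the dealer has 56 equally likely choices, so probability 1/56; weight (1/9)·(1/56) = 1/504.
If it is under any of cups 5, 6, 7, 8, and 9 (prior 1/9 each): the dealer has 35 equally likely choices, so probability 1/35; weight (1/9)·(1/35) = 1/315 each.
The weights sum to 1/56.
So P(the pea under cup 5 | the dealer opened cup 1, cup 3, and cup 4) = (1/315) / (1/56) = 8/45.

8/45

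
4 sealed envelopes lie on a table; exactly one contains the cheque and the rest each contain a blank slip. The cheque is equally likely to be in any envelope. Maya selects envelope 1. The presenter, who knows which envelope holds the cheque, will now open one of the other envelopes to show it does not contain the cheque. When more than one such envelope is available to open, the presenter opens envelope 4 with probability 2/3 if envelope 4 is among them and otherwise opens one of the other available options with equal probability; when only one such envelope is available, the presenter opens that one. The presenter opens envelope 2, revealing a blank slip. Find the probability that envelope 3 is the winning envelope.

1/3

Consider each possible location of the cheque in turn.
If it is in envelope 1 (prior 1/4): envelope 4 is available but not opened; envelope 2 gets probability (1 − 2/3)/2 = 1/6; weight (1/4)·(1/6) = 1/24.
If it is in envelope 2 (prior 1/4): the presenter opened envelope 2, so this case is ruled out; weight (1/4)·0 = 0.
If it is in envelope 3 (prior 1/4): envelope 4 is available but not opened, probability 1/3; weight (1/4)·(1/3) = 1/12.
If it is in envelope 4 (prior 1/4): envelope 4 holds the prize so is unavailable; the presenter chooses uniformly among the 2 others, probability 1/2; weight (1/4)·(1/2) = 1/8.
The weights sum to 1/4.
So P(the cheque in envelope 3 | the presenter opened envelope 2) = (1/12) / (1/4) = 1/3.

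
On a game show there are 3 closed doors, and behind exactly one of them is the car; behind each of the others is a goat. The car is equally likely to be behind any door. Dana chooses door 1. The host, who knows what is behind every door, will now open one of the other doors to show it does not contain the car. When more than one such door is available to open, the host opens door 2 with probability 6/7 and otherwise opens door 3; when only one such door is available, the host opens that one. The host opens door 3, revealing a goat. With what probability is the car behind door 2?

Consider each possible location of the car in turn.
If it is behind door 1 (prior 1/3): door 2 is available but not opened, probability 1/7; weight (1/3)·(1/7) = 1/21.
If it is behind door 2 (prior 1/3): only door 3 is available, probability 1; weight (1/3)·1 = 1/3.
If it is behind door 3 (prior 1/3): the host opened door 3, so this case is ruled out; weight (1/3)·0 = 0.
The weights sum to 8/21.
So P(the car behind door 2 | the host opened door 3) = (1/3) / (8/21) = 7/8.

7/8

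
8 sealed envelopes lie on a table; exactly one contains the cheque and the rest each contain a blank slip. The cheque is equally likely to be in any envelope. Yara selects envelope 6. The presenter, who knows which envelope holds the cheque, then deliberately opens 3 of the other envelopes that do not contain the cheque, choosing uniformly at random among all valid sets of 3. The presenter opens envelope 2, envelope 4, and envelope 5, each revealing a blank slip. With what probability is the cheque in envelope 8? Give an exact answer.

Condition on the true location of the cheque.
If it is in any of envelopes 1, 3, 7, and 8 (prior 1/8 each): the presenter has 20 equally likely choices, so probability 1/20; weight (1/8)·(1/20) = 1/160 each.
If it is in any of envelopes 2, 4, and 5 (prior 1/8 each): that envelope was opened and seen not to hold the prize — ruled out; weight (1/8)·0 = 0 each.
If it is in envelope 6 (prior 1/8): the presenter has 35 equally likely choices, so probability 1/35; weight (1/8)·(1/35) = 1/280.
The weights sum to 1/35.
So P(the cheque in envelope 8 | the presenter opened envelope 2, envelope 4, and envelope 5) = (1/160) / (1/35) = 7/32.

7/32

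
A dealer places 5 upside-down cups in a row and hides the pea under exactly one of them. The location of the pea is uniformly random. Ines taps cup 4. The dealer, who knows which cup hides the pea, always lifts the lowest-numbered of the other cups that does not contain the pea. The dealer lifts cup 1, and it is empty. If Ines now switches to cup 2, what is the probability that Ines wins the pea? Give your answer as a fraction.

Condition on the true location of the pea.
If it is under cup 1 (prior 1/5): the dealer opened cup 1, so this case is ruled out; weight (1/5)·0 = 0.
If it is under any of cups 2, 3, 4, and 5 (prior 1/5 each): cup 1 is the lowest-numbered option available, probability 1; weight (1/5)·1 = 1/5 each.
The weights sum to 4/5.
So P(the pea under cup 2 | the dealer opened cup 1) = (1/5) / (4/5) = 1/4.

1/4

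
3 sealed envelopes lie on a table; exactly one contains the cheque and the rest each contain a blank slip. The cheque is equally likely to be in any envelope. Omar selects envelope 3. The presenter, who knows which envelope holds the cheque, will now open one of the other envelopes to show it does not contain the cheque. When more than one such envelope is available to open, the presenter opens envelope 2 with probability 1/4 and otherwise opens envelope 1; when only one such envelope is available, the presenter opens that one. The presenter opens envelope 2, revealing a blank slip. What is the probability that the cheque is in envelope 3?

Condition on the true location of the cheque.
If it is in envelope 1 (prior 1/3): only envelope 2 is available, probability 1; weight (1/3)·1 = 1/3.
If it is in envelope 2 (prior 1/3): the presenter opened envelope 2, so this case is ruled out; weight (1/3)·0 = 0.
If it is in envelope 3 (prior 1/3): envelope 2 is available, opened with probability 1/4; weight (1/3)·(1/4) = 1/12.
The weights sum to 5/12.
So P(the cheque in envelope 3 | the presenter opened envelope 2) = (1/12) / (5/12) = 1/5.

1/5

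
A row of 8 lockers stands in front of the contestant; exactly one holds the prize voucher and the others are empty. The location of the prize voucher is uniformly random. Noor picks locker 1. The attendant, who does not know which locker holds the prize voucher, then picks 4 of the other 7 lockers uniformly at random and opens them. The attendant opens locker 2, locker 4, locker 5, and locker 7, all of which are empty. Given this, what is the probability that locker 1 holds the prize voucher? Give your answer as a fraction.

Consider each possible location of the prize voucher in turn.
If it is in any of lockers 1, 3, 6, and 8 (prior 1/8 each): the attendant picks exactly this set with probability 1/35 regardless, and none is the prize; weight (1/8)·(1/35) = 1/280 each.
If it is in any of lockers 2, 4, 5, and 7 (prior 1/8 each): that locker was opened and seen not to hold the prize — ruled out; weight (1/8)·0 = 0 each.
The weights sum to 1/70.
So P(the prize voucher in locker 1 | the attendant opened locker 2, locker 4, locker 5, and locker 7) = (1/280) / (1/70) = 1/4.

1/4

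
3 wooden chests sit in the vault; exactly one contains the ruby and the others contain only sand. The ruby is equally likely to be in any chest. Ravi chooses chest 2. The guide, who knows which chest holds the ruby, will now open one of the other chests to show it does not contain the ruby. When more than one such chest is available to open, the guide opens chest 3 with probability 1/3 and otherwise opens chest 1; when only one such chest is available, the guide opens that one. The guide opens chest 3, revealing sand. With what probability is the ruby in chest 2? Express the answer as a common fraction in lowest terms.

1/4

Apply Bayes' rule, conditioning on where the ruby actually is.
If it is in chest 1 (prior 1/3): only chest 3 is available, probability 1; weight (1/3)·1 = 1/3.
If it is in chest 2 (prior 1/3): chest 3 is available, opened with probability 1/3; weight (1/3)·(1/3) = 1/9.
If it is in chest 3 (prior 1/3): the guide opened chest 3, so this case is ruled out; weight (1/3)·0 = 0.
The weights sum to 4/9.
So P(the ruby in chest 2 | the guide opened chest 3) = (1/9) / (4/9) = 1/4.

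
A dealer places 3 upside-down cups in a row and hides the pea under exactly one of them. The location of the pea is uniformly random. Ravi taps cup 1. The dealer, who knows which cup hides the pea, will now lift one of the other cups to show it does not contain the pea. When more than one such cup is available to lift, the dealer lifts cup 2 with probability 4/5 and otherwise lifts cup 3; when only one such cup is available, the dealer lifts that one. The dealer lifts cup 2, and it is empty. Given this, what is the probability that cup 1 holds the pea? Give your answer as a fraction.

Consider each possible location of the pea in turn.
If it is under cup 1 (prior 1/3): cup 2 is available, opened with probability 4/5; weight (1/3)·(4/5) = 4/15.
If it is under cup 2 (prior 1/3): the dealer opened cup 2, so this case is ruled out; weight (1/3)·0 = 0.
If it is under cup 3 (prior 1/3): only cup 2 is available, probability 1; weight (1/3)·1 = 1/3.
The weights sum to 3/5.
So P(the pea under cup 1 | the dealer opened cup 2) = (4/15) / (3/5) = 4/9.

4/9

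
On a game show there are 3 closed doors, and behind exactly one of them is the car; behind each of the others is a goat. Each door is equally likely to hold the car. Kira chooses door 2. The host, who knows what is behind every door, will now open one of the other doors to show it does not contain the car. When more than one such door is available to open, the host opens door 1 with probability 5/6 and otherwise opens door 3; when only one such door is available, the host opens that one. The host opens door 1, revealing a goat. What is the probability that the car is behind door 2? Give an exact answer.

5/11

Consider each possible location of the car in turn.
If it is behind door 1 (prior 1/3): the host opened door 1, so this case is ruled out; weight (1/3)·0 = 0.
If it is behind door 2 (prior 1/3): door 1 is available, opened with probability 5/6; weight (1/3)·(5/6) = 5/18.
If it is behind door 3 (prior 1/3): only door 1 is available, probability 1; weight (1/3)·1 = 1/3.
The weights sum to 11/18.
So P(the car behind door 2 | the host opened door 1) = (5/18) / (11/18) = 5/11.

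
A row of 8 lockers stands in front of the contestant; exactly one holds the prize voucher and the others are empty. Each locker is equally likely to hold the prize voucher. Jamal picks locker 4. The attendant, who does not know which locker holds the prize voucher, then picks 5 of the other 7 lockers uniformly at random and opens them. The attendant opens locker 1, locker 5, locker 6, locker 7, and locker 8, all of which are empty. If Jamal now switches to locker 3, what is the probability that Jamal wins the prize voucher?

1/3

Apply Bayes' rule, conditioning on where the prize voucher actually is.
If it is in any of lockers 1, 5, 6, 7, and 8 (prior 1/8 each): that locker was opened and seen not to hold the prize — ruled out; weight (1/8)·0 = 0 each.
If it is in any of lockers 2, 3, and 4 (prior 1/8 each): the attendant picks exactly this set with probability 1/21 regardless, and none is the prize; weight (1/8)·(1/21) = 1/168 each.
The weights sum to 1/56.
So P(the prize voucher in locker 3 | the attendant opened locker 1, locker 5, locker 6, locker 7, and locker 8) = (1/168) / (1/56) = 1/3.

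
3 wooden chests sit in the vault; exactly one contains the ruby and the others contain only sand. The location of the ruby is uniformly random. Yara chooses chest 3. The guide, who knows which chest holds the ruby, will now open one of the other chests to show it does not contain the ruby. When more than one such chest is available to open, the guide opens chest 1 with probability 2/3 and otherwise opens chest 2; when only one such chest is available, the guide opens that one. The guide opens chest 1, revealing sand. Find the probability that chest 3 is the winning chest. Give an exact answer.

Apply Bayes' rule, conditioning on where the ruby actually is.
If it is in chest 1 (prior 1/3): the guide opened chest 1, so this case is ruled out; weight (1/3)·0 = 0.
If it is in chest 2 (prior 1/3): only chest 1 is available, probability 1; weight (1/3)·1 = 1/3.
If it is in chest 3 (prior 1/3): chest 1 is available, opened with probability 2/3; weight (1/3)·(2/3) = 2/9.
The weights sum to 5/9.
So P(the ruby in chest 3 | the guide opened chest 1) = (2/9) / (5/9) = 2/5.

2/5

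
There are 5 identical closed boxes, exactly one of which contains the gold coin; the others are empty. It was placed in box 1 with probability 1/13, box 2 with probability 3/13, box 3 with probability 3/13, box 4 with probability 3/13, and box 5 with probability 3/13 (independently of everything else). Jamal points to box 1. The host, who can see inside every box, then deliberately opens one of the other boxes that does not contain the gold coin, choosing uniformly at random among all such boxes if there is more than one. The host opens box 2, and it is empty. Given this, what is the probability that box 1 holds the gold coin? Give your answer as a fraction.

1/13

Condition on the true location of the gold coin.
If it is in box 1 (prior 1/13): the host has 4 equally likely choices, so probability 1/4; weight (1/13)·(1/4) = 1/52.
If it is in box 2 (prior 3/13): the host opened box 2, so this case is ruled out; weight (3/13)·0 = 0.
If it is in any of boxes 3, 4, and 5 (prior 3/13 each): the host has 3 equally likely choices, so probability 1/3; weight (3/13)·(1/3) = 1/13 each.
The weights sum to 1/4.
So P(the gold coin in box 1 | the host opened box 2) = (1/52) / (1/4) = 1/13.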